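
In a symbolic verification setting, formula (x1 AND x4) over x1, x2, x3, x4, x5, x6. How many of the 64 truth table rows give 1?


Formula: (x1 AND x4) over 6 vars (64 rows)
Evaluate each row (x1, x2, x3, x4, x5, x6 as bits, MSB first):
  row 0 [000000]: (0 AND 0) -> 0
  row 1 [000001]: (0 AND 0) -> 0
  row 2 [000010]: (0 AND 0) -> 0
  row 3 [000011]: (0 AND 0) -> 0
  row 4 [000100]: (0 AND 1) -> 0
  (every remaining row is evaluated the same way; all 64 results are listed next)
Full result column, 8 rows per line (x1,x2,x3 fixed per line; x4,x5,x6 runs 000..111 left to right):
  rows 0-7 [x1,x2,x3=000]: 00000000  (ones: 0)
  rows 8-15 [x1,x2,x3=001]: 00000000  (ones: 0)
  rows 16-23 [x1,x2,x3=010]: 00000000  (ones: 0)
  rows 24-31 [x1,x2,x3=011]: 00000000  (ones: 0)
  rows 32-39 [x1,x2,x3=100]: 00001111  (ones: 4)
  rows 40-47 [x1,x2,x3=101]: 00001111  (ones: 4)
  rows 48-55 [x1,x2,x3=110]: 00001111  (ones: 4)
  rows 56-63 [x1,x2,x3=111]: 00001111  (ones: 4)
Count of 1-rows = 0+0+0+0+4+4+4+4 = 16

16


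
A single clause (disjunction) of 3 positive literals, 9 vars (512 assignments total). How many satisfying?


Step 1: Total=2^9=512
Step 2: Unsat when all 3 false: 2^6=64
Step 3: Sat=512-64=448

448


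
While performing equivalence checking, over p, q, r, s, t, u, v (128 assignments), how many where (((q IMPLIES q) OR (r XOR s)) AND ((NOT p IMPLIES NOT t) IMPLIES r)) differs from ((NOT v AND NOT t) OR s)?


F1 = (((q IMPLIES q) OR (r XOR s)) AND ((NOT p IMPLIES NOT t) IMPLIES r))
F2 = ((NOT v AND NOT t) OR s)
Evaluate both on each of 128 rows (bits = p,q,r,s,t,u,v):
  row 0 [0000000]: F1=0 F2=1 (differ) -> 1
  row 1 [0000001]: F1=0 F2=0 -> 0
  row 2 [0000010]: F1=0 F2=1 (differ) -> 1
  row 3 [0000011]: F1=0 F2=0 -> 0
  row 4 [0000100]: F1=1 F2=0 (differ) -> 1
  (every remaining row is evaluated the same way; all 128 results are listed next)
Full result column, 8 rows per line (p,q,r,s fixed per line; t,u,v runs 000..111 left to right):
  rows 0-7 [p,q,r,s=0000]: 10101111  (ones: 6)
  rows 8-15 [p,q,r,s=0001]: 11110000  (ones: 4)
  rows 16-23 [p,q,r,s=0010]: 01011111  (ones: 6)
  rows 24-31 [p,q,r,s=0011]: 00000000  (ones: 0)
  rows 32-39 [p,q,r,s=0100]: 10101111  (ones: 6)
  rows 40-47 [p,q,r,s=0101]: 11110000  (ones: 4)
  rows 48-55 [p,q,r,s=0110]: 01011111  (ones: 6)
  rows 56-63 [p,q,r,s=0111]: 00000000  (ones: 0)
  rows 64-71 [p,q,r,s=1000]: 10100000  (ones: 2)
  rows 72-79 [p,q,r,s=1001]: 11111111  (ones: 8)
  rows 80-87 [p,q,r,s=1010]: 01011111  (ones: 6)
  rows 88-95 [p,q,r,s=1011]: 00000000  (ones: 0)
  rows 96-103 [p,q,r,s=1100]: 10100000  (ones: 2)
  rows 104-111 [p,q,r,s=1101]: 11111111  (ones: 8)
  rows 112-119 [p,q,r,s=1110]: 01011111  (ones: 6)
  rows 120-127 [p,q,r,s=1111]: 00000000  (ones: 0)
Disagreements = 6+4+6+0+6+4+6+0+2+8+6+0+2+8+6+0 = 64

64


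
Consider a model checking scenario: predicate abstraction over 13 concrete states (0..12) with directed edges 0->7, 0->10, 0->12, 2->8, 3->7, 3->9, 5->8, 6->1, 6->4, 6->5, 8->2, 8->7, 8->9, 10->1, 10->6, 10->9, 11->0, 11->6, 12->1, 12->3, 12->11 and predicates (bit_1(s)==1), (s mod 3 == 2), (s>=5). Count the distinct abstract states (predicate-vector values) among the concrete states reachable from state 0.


BFS from 0:
Concrete reachable: {0, 1, 2, 3, 4, 5, 6, 7, 8, 9, 10, 11, 12}
Abstract via predicates (bit_1(s)==1), (s mod 3 == 2), (s>=5):
  (0,0,0) <- {0, 1, 4}
  (0,0,1) <- {9, 12}
  (0,1,1) <- {5, 8}
  (1,0,0) <- {3}
  (1,0,1) <- {6, 7, 10}
  (1,1,0) <- {2}
  (1,1,1) <- {11}
Distinct abstract states = 7

7


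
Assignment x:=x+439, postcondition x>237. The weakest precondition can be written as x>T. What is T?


Formula: wp(x:=E, P) = P[E/x] (substitute E for x in postcondition)
Step 1: Postcondition: x>237
Step 2: Substitute x+439 for x: x+439>237
Step 3: Solve for x: x > 237-439 = -202

-202


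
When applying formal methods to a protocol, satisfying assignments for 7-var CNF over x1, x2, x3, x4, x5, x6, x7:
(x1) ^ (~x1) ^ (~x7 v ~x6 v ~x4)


CNF with 3 clauses over 7 vars (128 assignments).
An assignment satisfies CNF iff every clause has >=1 true literal.
Check each row (bits = x1,x2,x3,x4,x5,x6,x7; clause T/F shown):
  row 0 [0000000]: clauses=FTT -> 0
  row 1 [0000001]: clauses=FTT -> 0
  row 2 [0000010]: clauses=FTT -> 0
  row 3 [0000011]: clauses=FTT -> 0
  row 4 [0000100]: clauses=FTT -> 0
  (every remaining row is evaluated the same way; all 128 results are listed next)
Full result column, 8 rows per line (x1,x2,x3,x4 fixed per line; x5,x6,x7 runs 000..111 left to right):
  rows 0-7 [x1,x2,x3,x4=0000]: 00000000  (ones: 0)
  rows 8-15 [x1,x2,x3,x4=0001]: 00000000  (ones: 0)
  rows 16-23 [x1,x2,x3,x4=0010]: 00000000  (ones: 0)
  rows 24-31 [x1,x2,x3,x4=0011]: 00000000  (ones: 0)
  rows 32-39 [x1,x2,x3,x4=0100]: 00000000  (ones: 0)
  rows 40-47 [x1,x2,x3,x4=0101]: 00000000  (ones: 0)
  rows 48-55 [x1,x2,x3,x4=0110]: 00000000  (ones: 0)
  rows 56-63 [x1,x2,x3,x4=0111]: 00000000  (ones: 0)
  rows 64-71 [x1,x2,x3,x4=1000]: 00000000  (ones: 0)
  rows 72-79 [x1,x2,x3,x4=1001]: 00000000  (ones: 0)
  rows 80-87 [x1,x2,x3,x4=1010]: 00000000  (ones: 0)
  rows 88-95 [x1,x2,x3,x4=1011]: 00000000  (ones: 0)
  rows 96-103 [x1,x2,x3,x4=1100]: 00000000  (ones: 0)
  rows 104-111 [x1,x2,x3,x4=1101]: 00000000  (ones: 0)
  rows 112-119 [x1,x2,x3,x4=1110]: 00000000  (ones: 0)
  rows 120-127 [x1,x2,x3,x4=1111]: 00000000  (ones: 0)
Satisfying assignments = 0+0+0+0+0+0+0+0+0+0+0+0+0+0+0+0 = 0

0


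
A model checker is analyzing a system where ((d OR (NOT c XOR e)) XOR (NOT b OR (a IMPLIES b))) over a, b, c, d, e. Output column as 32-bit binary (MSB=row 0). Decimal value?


Formula: ((d OR (NOT c XOR e)) XOR (NOT b OR (a IMPLIES b))) over a, b, c, d, e (32 rows)
Evaluate each row (bits = a,b,c,d,e, MSB first):
  row 0 [00000]: ((0 OR (NOT 0 XOR 0)) XOR (NOT 0 OR (0 IMPLIES 0))) -> 0
  row 1 [00001]: ((0 OR (NOT 0 XOR 1)) XOR (NOT 0 OR (0 IMPLIES 0))) -> 1
  row 2 [00010]: ((1 OR (NOT 0 XOR 0)) XOR (NOT 0 OR (0 IMPLIES 0))) -> 0
  row 3 [00011]: ((1 OR (NOT 0 XOR 1)) XOR (NOT 0 OR (0 IMPLIES 0))) -> 0
  row 4 [00100]: ((0 OR (NOT 1 XOR 0)) XOR (NOT 0 OR (0 IMPLIES 0))) -> 1
  row 5 [00101]: ((0 OR (NOT 1 XOR 1)) XOR (NOT 0 OR (0 IMPLIES 0))) -> 0
  row 6 [00110]: ((1 OR (NOT 1 XOR 0)) XOR (NOT 0 OR (0 IMPLIES 0))) -> 0
  row 7 [00111]: ((1 OR (NOT 1 XOR 1)) XOR (NOT 0 OR (0 IMPLIES 0))) -> 0
  row 8 [01000]: ((0 OR (NOT 0 XOR 0)) XOR (NOT 1 OR (0 IMPLIES 1))) -> 0
  row 9 [01001]: ((0 OR (NOT 0 XOR 1)) XOR (NOT 1 OR (0 IMPLIES 1))) -> 1
  row 10 [01010]: ((1 OR (NOT 0 XOR 0)) XOR (NOT 1 OR (0 IMPLIES 1))) -> 0
  row 11 [01011]: ((1 OR (NOT 0 XOR 1)) XOR (NOT 1 OR (0 IMPLIES 1))) -> 0
  row 12 [01100]: ((0 OR (NOT 1 XOR 0)) XOR (NOT 1 OR (0 IMPLIES 1))) -> 1
  row 13 [01101]: ((0 OR (NOT 1 XOR 1)) XOR (NOT 1 OR (0 IMPLIES 1))) -> 0
  row 14 [01110]: ((1 OR (NOT 1 XOR 0)) XOR (NOT 1 OR (0 IMPLIES 1))) -> 0
  row 15 [01111]: ((1 OR (NOT 1 XOR 1)) XOR (NOT 1 OR (0 IMPLIES 1))) -> 0
  row 16 [10000]: ((0 OR (NOT 0 XOR 0)) XOR (NOT 0 OR (1 IMPLIES 0))) -> 0
  row 17 [10001]: ((0 OR (NOT 0 XOR 1)) XOR (NOT 0 OR (1 IMPLIES 0))) -> 1
  row 18 [10010]: ((1 OR (NOT 0 XOR 0)) XOR (NOT 0 OR (1 IMPLIES 0))) -> 0
  row 19 [10011]: ((1 OR (NOT 0 XOR 1)) XOR (NOT 0 OR (1 IMPLIES 0))) -> 0
  row 20 [10100]: ((0 OR (NOT 1 XOR 0)) XOR (NOT 0 OR (1 IMPLIES 0))) -> 1
  row 21 [10101]: ((0 OR (NOT 1 XOR 1)) XOR (NOT 0 OR (1 IMPLIES 0))) -> 0
  row 22 [10110]: ((1 OR (NOT 1 XOR 0)) XOR (NOT 0 OR (1 IMPLIES 0))) -> 0
  row 23 [10111]: ((1 OR (NOT 1 XOR 1)) XOR (NOT 0 OR (1 IMPLIES 0))) -> 0
  row 24 [11000]: ((0 OR (NOT 0 XOR 0)) XOR (NOT 1 OR (1 IMPLIES 1))) -> 0
  row 25 [11001]: ((0 OR (NOT 0 XOR 1)) XOR (NOT 1 OR (1 IMPLIES 1))) -> 1
  row 26 [11010]: ((1 OR (NOT 0 XOR 0)) XOR (NOT 1 OR (1 IMPLIES 1))) -> 0
  row 27 [11011]: ((1 OR (NOT 0 XOR 1)) XOR (NOT 1 OR (1 IMPLIES 1))) -> 0
  row 28 [11100]: ((0 OR (NOT 1 XOR 0)) XOR (NOT 1 OR (1 IMPLIES 1))) -> 1
  row 29 [11101]: ((0 OR (NOT 1 XOR 1)) XOR (NOT 1 OR (1 IMPLIES 1))) -> 0
  row 30 [11110]: ((1 OR (NOT 1 XOR 0)) XOR (NOT 1 OR (1 IMPLIES 1))) -> 0
  row 31 [11111]: ((1 OR (NOT 1 XOR 1)) XOR (NOT 1 OR (1 IMPLIES 1))) -> 0
Full result column, 4 rows per line (a,b,c fixed per line; d,e runs 00..11 left to right):
  rows 0-3 [a,b,c=000]: 0100  = hex 4
  rows 4-7 [a,b,c=001]: 1000  = hex 8
  rows 8-11 [a,b,c=010]: 0100  = hex 4
  rows 12-15 [a,b,c=011]: 1000  = hex 8
  rows 16-19 [a,b,c=100]: 0100  = hex 4
  rows 20-23 [a,b,c=101]: 1000  = hex 8
  rows 24-27 [a,b,c=110]: 0100  = hex 4
  rows 28-31 [a,b,c=111]: 1000  = hex 8
Output column (row 0 .. row 31) = 01001000010010000100100001001000
Output column grouped in 4s = 0100 1000 0100 1000 0100 1000 0100 1000 = 0x48484848
Convert to decimal digit by digit (value = value*16 + digit):
  4 -> 4
  4*16 + 8 = 72
  72*16 + 4 = 1156
  1156*16 + 8 = 18504
  18504*16 + 4 = 296068
  296068*16 + 8 = 4737096
  4737096*16 + 4 = 75793540
  75793540*16 + 8 = 1212696648
Decimal = 1212696648

1212696648


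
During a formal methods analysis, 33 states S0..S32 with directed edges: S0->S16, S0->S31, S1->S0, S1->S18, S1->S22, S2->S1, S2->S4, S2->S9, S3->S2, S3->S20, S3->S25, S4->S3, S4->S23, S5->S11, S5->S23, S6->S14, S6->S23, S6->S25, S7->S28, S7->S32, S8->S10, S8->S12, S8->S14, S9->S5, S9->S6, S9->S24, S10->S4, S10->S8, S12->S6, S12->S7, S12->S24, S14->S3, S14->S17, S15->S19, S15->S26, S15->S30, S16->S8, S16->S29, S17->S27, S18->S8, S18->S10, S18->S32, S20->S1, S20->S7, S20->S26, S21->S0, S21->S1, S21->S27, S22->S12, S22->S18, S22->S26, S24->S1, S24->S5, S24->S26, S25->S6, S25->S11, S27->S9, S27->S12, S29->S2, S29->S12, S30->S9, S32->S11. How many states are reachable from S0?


BFS from S0:
  layer 0: {S0}
  layer 1: {S16, S31}
  layer 2: {S8, S29}
  layer 3: {S2, S10, S12, S14}
  layer 4: {S1, S3, S4, S6, S7, S9, S17, S24}
  layer 5: {S5, S18, S20, S22, S23, S25, S26, S27, S28, S32}
  layer 6: {S11}
Reachable set: {S0, S1, S2, S3, S4, S5, S6, S7, S8, S9, S10, S11, S12, S14, S16, S17, S18, S20, S22, S23, S24, S25, S26, S27, S28, S29, S31, S32}
Count = 28

28


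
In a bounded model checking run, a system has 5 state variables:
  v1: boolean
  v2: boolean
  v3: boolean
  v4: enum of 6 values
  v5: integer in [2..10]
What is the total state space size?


State space = product of domain sizes of all variables.
Domain sizes:
  v1 (boolean): 2
  v2 (boolean): 2
  v3 (boolean): 2
  v4 (enum of 6 values): 6
  v5 (integer in [2..10]): 9
Product = 2 * 2 * 2 * 6 * 9 = 432

432


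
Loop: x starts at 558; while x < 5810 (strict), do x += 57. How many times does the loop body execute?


Step 1: x goes from 558 toward 5810 by 57; the body runs while x<5810, so iterations = ceil((bound-start)/step)
Step 2: Distance=5252
Step 3: ceil(5252/57)=93

93


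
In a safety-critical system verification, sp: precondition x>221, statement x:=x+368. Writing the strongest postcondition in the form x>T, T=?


Formula: sp(P, x:=E) = exists old_x. (x = E[old_x/x]) AND P[old_x/x] (old_x is the value of x before the assignment; eliminate old_x by solving x = E[old_x/x] for old_x)
Step 1: Precondition P: x>221, i.e. old_x > 221
Step 2: Assignment gives x = old_x + 368, so old_x = x - 368
Step 3: Substitute into P: x - 368 > 221
Step 4: Simplify: x > 221+368 = 589

589


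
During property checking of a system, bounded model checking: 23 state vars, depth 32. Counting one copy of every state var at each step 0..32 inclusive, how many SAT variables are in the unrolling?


BMC unrolls to depth k, creating one copy of each state var for steps 0..k.
Step count = 32 + 1 = 33 (steps 0 through 32)
Vars per step = 23
Total = 23 * 33 = 759

759


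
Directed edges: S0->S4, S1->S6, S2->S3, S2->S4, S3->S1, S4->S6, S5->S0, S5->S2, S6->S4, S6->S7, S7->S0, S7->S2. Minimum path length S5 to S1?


BFS layer-by-layer from S5:
  dist 0: {S5}
  dist 1: {S0, S2}
  dist 2: {S3, S4}
  dist 3: {S1, S6}
  -> S1 reached at distance 3
Shortest path length = 3

3


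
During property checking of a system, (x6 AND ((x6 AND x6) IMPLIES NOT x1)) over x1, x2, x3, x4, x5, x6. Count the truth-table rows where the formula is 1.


Formula: (x6 AND ((x6 AND x6) IMPLIES NOT x1)) over 6 vars (64 rows)
Evaluate each row (x1, x2, x3, x4, x5, x6 as bits, MSB first):
  row 0 [000000]: (0 AND ((0 AND 0) IMPLIES NOT 0)) -> 0
  row 1 [000001]: (1 AND ((1 AND 1) IMPLIES NOT 0)) -> 1
  row 2 [000010]: (0 AND ((0 AND 0) IMPLIES NOT 0)) -> 0
  row 3 [000011]: (1 AND ((1 AND 1) IMPLIES NOT 0)) -> 1
  row 4 [000100]: (0 AND ((0 AND 0) IMPLIES NOT 0)) -> 0
  (every remaining row is evaluated the same way; all 64 results are listed next)
Full result column, 8 rows per line (x1,x2,x3 fixed per line; x4,x5,x6 runs 000..111 left to right):
  rows 0-7 [x1,x2,x3=000]: 01010101  (ones: 4)
  rows 8-15 [x1,x2,x3=001]: 01010101  (ones: 4)
  rows 16-23 [x1,x2,x3=010]: 01010101  (ones: 4)
  rows 24-31 [x1,x2,x3=011]: 01010101  (ones: 4)
  rows 32-39 [x1,x2,x3=100]: 00000000  (ones: 0)
  rows 40-47 [x1,x2,x3=101]: 00000000  (ones: 0)
  rows 48-55 [x1,x2,x3=110]: 00000000  (ones: 0)
  rows 56-63 [x1,x2,x3=111]: 00000000  (ones: 0)
Count of 1-rows = 4+4+4+4+0+0+0+0 = 16

16


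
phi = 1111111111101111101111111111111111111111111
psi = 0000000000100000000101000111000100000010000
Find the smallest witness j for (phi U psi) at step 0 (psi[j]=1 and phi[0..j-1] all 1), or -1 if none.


(phi U psi) at 0: need smallest j with psi[j]=1 and phi[i]=1 for all i in [0,j).
Scan from step 0:
  step 0: phi=1, psi=0 -> continue
  step 1: phi=1, psi=0 -> continue
  step 2: phi=1, psi=0 -> continue
  step 3: phi=1, psi=0 -> continue
  step 10: psi=1 and phi held for [0,10) -> witness found
Witness step = 10

10


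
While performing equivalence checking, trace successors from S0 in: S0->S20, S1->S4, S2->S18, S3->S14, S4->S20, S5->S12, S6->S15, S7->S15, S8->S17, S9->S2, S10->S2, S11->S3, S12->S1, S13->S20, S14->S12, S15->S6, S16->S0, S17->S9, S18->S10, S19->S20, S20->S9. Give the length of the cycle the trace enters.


Trace from S0 until a state repeats:
  S0 -> S20 -> S9 -> S2 -> S18 -> S10 -> S2
S2 first seen at step 3, revisited at step 6.
Cycle length = 6 - 3 = 3

3


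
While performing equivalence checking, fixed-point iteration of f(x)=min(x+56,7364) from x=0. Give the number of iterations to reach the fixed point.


Step 1: x=0, cap=7364, increment=56
Step 2: x grows by 56 each step until capped at 7364; fixed point is x=7364
Step 3: iterations = ceil(7364/56) = 132

132


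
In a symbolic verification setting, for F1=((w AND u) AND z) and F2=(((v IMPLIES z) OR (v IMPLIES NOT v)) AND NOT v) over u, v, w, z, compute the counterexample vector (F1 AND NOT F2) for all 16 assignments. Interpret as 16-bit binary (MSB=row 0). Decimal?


F1 = ((w AND u) AND z)
F2 = (((v IMPLIES z) OR (v IMPLIES NOT v)) AND NOT v)
Counterexample to F1=>F2 is where F1=1 and F2=0.
Evaluate each row (bits = u,v,w,z, MSB first):
  row 0 [0000]: F1=0 F2=1 -> F1&~F2 -> 0
  row 1 [0001]: F1=0 F2=1 -> F1&~F2 -> 0
  row 2 [0010]: F1=0 F2=1 -> F1&~F2 -> 0
  row 3 [0011]: F1=0 F2=1 -> F1&~F2 -> 0
  row 4 [0100]: F1=0 F2=0 -> F1&~F2 -> 0
  row 5 [0101]: F1=0 F2=0 -> F1&~F2 -> 0
  row 6 [0110]: F1=0 F2=0 -> F1&~F2 -> 0
  row 7 [0111]: F1=0 F2=0 -> F1&~F2 -> 0
  row 8 [1000]: F1=0 F2=1 -> F1&~F2 -> 0
  row 9 [1001]: F1=0 F2=1 -> F1&~F2 -> 0
  row 10 [1010]: F1=0 F2=1 -> F1&~F2 -> 0
  row 11 [1011]: F1=1 F2=1 -> F1&~F2 -> 0
  row 12 [1100]: F1=0 F2=0 -> F1&~F2 -> 0
  row 13 [1101]: F1=0 F2=0 -> F1&~F2 -> 0
  row 14 [1110]: F1=0 F2=0 -> F1&~F2 -> 0
  row 15 [1111]: F1=1 F2=0 -> F1&~F2 -> 1
Full result column, 4 rows per line (u,v fixed per line; w,z runs 00..11 left to right):
  rows 0-3 [u,v=00]: 0000  = hex 0
  rows 4-7 [u,v=01]: 0000  = hex 0
  rows 8-11 [u,v=10]: 0000  = hex 0
  rows 12-15 [u,v=11]: 0001  = hex 1
Counterexample vector (row 0 .. row 15) = 0000000000000001
Output column grouped in 4s = 0000 0000 0000 0001 = 0x0001
Convert to decimal digit by digit (value = value*16 + digit):
  0 -> 0
  0*16 + 0 = 0
  0*16 + 0 = 0
  0*16 + 1 = 1
Decimal = 1

1


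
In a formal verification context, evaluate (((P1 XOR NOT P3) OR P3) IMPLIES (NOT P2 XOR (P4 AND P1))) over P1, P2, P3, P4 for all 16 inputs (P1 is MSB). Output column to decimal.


Formula: (((P1 XOR NOT P3) OR P3) IMPLIES (NOT P2 XOR (P4 AND P1))) over P1, P2, P3, P4 (16 rows)
Evaluate each row (bits = P1,P2,P3,P4, MSB first):
  row 0 [0000]: (((0 XOR NOT 0) OR 0) IMPLIES (NOT 0 XOR (0 AND 0))) -> 1
  row 1 [0001]: (((0 XOR NOT 0) OR 0) IMPLIES (NOT 0 XOR (1 AND 0))) -> 1
  row 2 [0010]: (((0 XOR NOT 1) OR 1) IMPLIES (NOT 0 XOR (0 AND 0))) -> 1
  row 3 [0011]: (((0 XOR NOT 1) OR 1) IMPLIES (NOT 0 XOR (1 AND 0))) -> 1
  row 4 [0100]: (((0 XOR NOT 0) OR 0) IMPLIES (NOT 1 XOR (0 AND 0))) -> 0
  row 5 [0101]: (((0 XOR NOT 0) OR 0) IMPLIES (NOT 1 XOR (1 AND 0))) -> 0
  row 6 [0110]: (((0 XOR NOT 1) OR 1) IMPLIES (NOT 1 XOR (0 AND 0))) -> 0
  row 7 [0111]: (((0 XOR NOT 1) OR 1) IMPLIES (NOT 1 XOR (1 AND 0))) -> 0
  row 8 [1000]: (((1 XOR NOT 0) OR 0) IMPLIES (NOT 0 XOR (0 AND 1))) -> 1
  row 9 [1001]: (((1 XOR NOT 0) OR 0) IMPLIES (NOT 0 XOR (1 AND 1))) -> 1
  row 10 [1010]: (((1 XOR NOT 1) OR 1) IMPLIES (NOT 0 XOR (0 AND 1))) -> 1
  row 11 [1011]: (((1 XOR NOT 1) OR 1) IMPLIES (NOT 0 XOR (1 AND 1))) -> 0
  row 12 [1100]: (((1 XOR NOT 0) OR 0) IMPLIES (NOT 1 XOR (0 AND 1))) -> 1
  row 13 [1101]: (((1 XOR NOT 0) OR 0) IMPLIES (NOT 1 XOR (1 AND 1))) -> 1
  row 14 [1110]: (((1 XOR NOT 1) OR 1) IMPLIES (NOT 1 XOR (0 AND 1))) -> 0
  row 15 [1111]: (((1 XOR NOT 1) OR 1) IMPLIES (NOT 1 XOR (1 AND 1))) -> 1
Full result column, 4 rows per line (P1,P2 fixed per line; P3,P4 runs 00..11 left to right):
  rows 0-3 [P1,P2=00]: 1111  = hex F
  rows 4-7 [P1,P2=01]: 0000  = hex 0
  rows 8-11 [P1,P2=10]: 1110  = hex E
  rows 12-15 [P1,P2=11]: 1101  = hex D
Output column (row 0 .. row 15) = 1111000011101101
Output column grouped in 4s = 1111 0000 1110 1101 = 0xF0ED
Convert to decimal digit by digit (value = value*16 + digit):
  F -> 15
  15*16 + 0 = 240
  240*16 + 14 (E) = 3854
  3854*16 + 13 (D) = 61677
Decimal = 61677

61677


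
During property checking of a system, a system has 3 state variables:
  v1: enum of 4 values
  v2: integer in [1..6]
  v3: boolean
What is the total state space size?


State space = product of domain sizes of all variables.
Domain sizes:
  v1 (enum of 4 values): 4
  v2 (integer in [1..6]): 6
  v3 (boolean): 2
Product = 4 * 6 * 2 = 48

48


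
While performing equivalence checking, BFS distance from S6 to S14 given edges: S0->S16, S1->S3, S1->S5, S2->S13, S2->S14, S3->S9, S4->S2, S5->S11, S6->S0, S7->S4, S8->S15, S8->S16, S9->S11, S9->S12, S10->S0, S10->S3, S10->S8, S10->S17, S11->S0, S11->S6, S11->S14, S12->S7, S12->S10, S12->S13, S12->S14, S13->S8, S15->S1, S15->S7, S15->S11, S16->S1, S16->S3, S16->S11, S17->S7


BFS layer-by-layer from S6:
  dist 0: {S6}
  dist 1: {S0}
  dist 2: {S16}
  dist 3: {S1, S3, S11}
  dist 4: {S5, S9, S14}
  -> S14 reached at distance 4
Shortest path length = 4

4


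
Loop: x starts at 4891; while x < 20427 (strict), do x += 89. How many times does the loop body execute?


Step 1: x goes from 4891 toward 20427 by 89; the body runs while x<20427, so iterations = ceil((bound-start)/step)
Step 2: Distance=15536
Step 3: ceil(15536/89)=175

175


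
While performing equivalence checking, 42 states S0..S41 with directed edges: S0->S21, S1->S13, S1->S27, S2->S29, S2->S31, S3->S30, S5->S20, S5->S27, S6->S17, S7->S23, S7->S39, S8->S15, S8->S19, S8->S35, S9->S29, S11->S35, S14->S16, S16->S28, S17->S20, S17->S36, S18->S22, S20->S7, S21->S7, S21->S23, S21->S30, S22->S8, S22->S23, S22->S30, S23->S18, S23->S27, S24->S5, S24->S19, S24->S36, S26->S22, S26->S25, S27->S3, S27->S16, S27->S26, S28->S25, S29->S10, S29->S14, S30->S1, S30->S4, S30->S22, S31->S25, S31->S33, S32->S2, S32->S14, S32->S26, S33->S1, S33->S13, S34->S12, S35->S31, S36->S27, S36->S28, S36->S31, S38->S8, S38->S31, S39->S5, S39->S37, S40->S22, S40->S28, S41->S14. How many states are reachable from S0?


BFS from S0:
  layer 0: {S0}
  layer 1: {S21}
  layer 2: {S7, S23, S30}
  layer 3: {S1, S4, S18, S22, S27, S39}
  layer 4: {S3, S5, S8, S13, S16, S26, S37}
  layer 5: {S15, S19, S20, S25, S28, S35}
  layer 6: {S31}
  layer 7: {S33}
Reachable set: {S0, S1, S3, S4, S5, S7, S8, S13, S15, S16, S18, S19, S20, S21, S22, S23, S25, S26, S27, S28, S30, S31, S33, S35, S37, S39}
Count = 26

26


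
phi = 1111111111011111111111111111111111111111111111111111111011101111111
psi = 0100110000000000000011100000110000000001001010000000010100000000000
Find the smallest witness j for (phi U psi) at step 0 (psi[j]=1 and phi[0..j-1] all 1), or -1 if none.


(phi U psi) at 0: need smallest j with psi[j]=1 and phi[i]=1 for all i in [0,j).
Scan from step 0:
  step 0: phi=1, psi=0 -> continue
  step 1: psi=1 and phi held for [0,1) -> witness found
Witness step = 1

1


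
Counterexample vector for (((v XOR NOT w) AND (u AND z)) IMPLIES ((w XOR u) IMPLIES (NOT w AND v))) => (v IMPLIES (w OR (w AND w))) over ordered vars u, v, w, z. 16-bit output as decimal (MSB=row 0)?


F1 = (((v XOR NOT w) AND (u AND z)) IMPLIES ((w XOR u) IMPLIES (NOT w AND v)))
F2 = (v IMPLIES (w OR (w AND w)))
Counterexample to F1=>F2 is where F1=1 and F2=0.
Evaluate each row (bits = u,v,w,z, MSB first):
  row 0 [0000]: F1=1 F2=1 -> F1&~F2 -> 0
  row 1 [0001]: F1=1 F2=1 -> F1&~F2 -> 0
  row 2 [0010]: F1=1 F2=1 -> F1&~F2 -> 0
  row 3 [0011]: F1=1 F2=1 -> F1&~F2 -> 0
  row 4 [0100]: F1=1 F2=0 -> F1&~F2 -> 1
  row 5 [0101]: F1=1 F2=0 -> F1&~F2 -> 1
  row 6 [0110]: F1=1 F2=1 -> F1&~F2 -> 0
  row 7 [0111]: F1=1 F2=1 -> F1&~F2 -> 0
  row 8 [1000]: F1=1 F2=1 -> F1&~F2 -> 0
  row 9 [1001]: F1=0 F2=1 -> F1&~F2 -> 0
  row 10 [1010]: F1=1 F2=1 -> F1&~F2 -> 0
  row 11 [1011]: F1=1 F2=1 -> F1&~F2 -> 0
  row 12 [1100]: F1=1 F2=0 -> F1&~F2 -> 1
  row 13 [1101]: F1=1 F2=0 -> F1&~F2 -> 1
  row 14 [1110]: F1=1 F2=1 -> F1&~F2 -> 0
  row 15 [1111]: F1=1 F2=1 -> F1&~F2 -> 0
Full result column, 4 rows per line (u,v fixed per line; w,z runs 00..11 left to right):
  rows 0-3 [u,v=00]: 0000  = hex 0
  rows 4-7 [u,v=01]: 1100  = hex C
  rows 8-11 [u,v=10]: 0000  = hex 0
  rows 12-15 [u,v=11]: 1100  = hex C
Counterexample vector (row 0 .. row 15) = 0000110000001100
Output column grouped in 4s = 0000 1100 0000 1100 = 0x0C0C
Convert to decimal digit by digit (value = value*16 + digit):
  0 -> 0
  0*16 + 12 (C) = 12
  12*16 + 0 = 192
  192*16 + 12 (C) = 3084
Decimal = 3084

3084


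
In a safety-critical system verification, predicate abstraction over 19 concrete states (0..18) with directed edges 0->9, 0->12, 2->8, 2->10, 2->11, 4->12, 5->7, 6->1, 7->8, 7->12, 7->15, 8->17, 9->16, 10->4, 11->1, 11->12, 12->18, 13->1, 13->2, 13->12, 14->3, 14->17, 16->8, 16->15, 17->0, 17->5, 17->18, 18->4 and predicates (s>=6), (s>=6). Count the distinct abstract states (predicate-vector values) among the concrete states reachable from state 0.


BFS from 0:
Concrete reachable: {0, 4, 5, 7, 8, 9, 12, 15, 16, 17, 18}
Abstract via predicates (s>=6), (s>=6):
  (0,0) <- {0, 4, 5}
  (1,1) <- {7, 8, 9, 12, 15, 16, 17, 18}
Distinct abstract states = 2

2


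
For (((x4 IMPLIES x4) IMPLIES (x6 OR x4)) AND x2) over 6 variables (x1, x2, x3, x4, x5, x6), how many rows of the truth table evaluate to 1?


Formula: (((x4 IMPLIES x4) IMPLIES (x6 OR x4)) AND x2) over 6 vars (64 rows)
Evaluate each row (x1, x2, x3, x4, x5, x6 as bits, MSB first):
  row 0 [000000]: (((0 IMPLIES 0) IMPLIES (0 OR 0)) AND 0) -> 0
  row 1 [000001]: (((0 IMPLIES 0) IMPLIES (1 OR 0)) AND 0) -> 0
  row 2 [000010]: (((0 IMPLIES 0) IMPLIES (0 OR 0)) AND 0) -> 0
  row 3 [000011]: (((0 IMPLIES 0) IMPLIES (1 OR 0)) AND 0) -> 0
  row 4 [000100]: (((1 IMPLIES 1) IMPLIES (0 OR 1)) AND 0) -> 0
  (every remaining row is evaluated the same way; all 64 results are listed next)
Full result column, 8 rows per line (x1,x2,x3 fixed per line; x4,x5,x6 runs 000..111 left to right):
  rows 0-7 [x1,x2,x3=000]: 00000000  (ones: 0)
  rows 8-15 [x1,x2,x3=001]: 00000000  (ones: 0)
  rows 16-23 [x1,x2,x3=010]: 01011111  (ones: 6)
  rows 24-31 [x1,x2,x3=011]: 01011111  (ones: 6)
  rows 32-39 [x1,x2,x3=100]: 00000000  (ones: 0)
  rows 40-47 [x1,x2,x3=101]: 00000000  (ones: 0)
  rows 48-55 [x1,x2,x3=110]: 01011111  (ones: 6)
  rows 56-63 [x1,x2,x3=111]: 01011111  (ones: 6)
Count of 1-rows = 0+0+6+6+0+0+6+6 = 24

24


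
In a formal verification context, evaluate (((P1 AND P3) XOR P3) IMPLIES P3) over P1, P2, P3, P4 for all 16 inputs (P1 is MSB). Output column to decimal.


Formula: (((P1 AND P3) XOR P3) IMPLIES P3) over P1, P2, P3, P4 (16 rows)
Evaluate each row (bits = P1,P2,P3,P4, MSB first):
  row 0 [0000]: (((0 AND 0) XOR 0) IMPLIES 0) -> 1
  row 1 [0001]: (((0 AND 0) XOR 0) IMPLIES 0) -> 1
  row 2 [0010]: (((0 AND 1) XOR 1) IMPLIES 1) -> 1
  row 3 [0011]: (((0 AND 1) XOR 1) IMPLIES 1) -> 1
  row 4 [0100]: (((0 AND 0) XOR 0) IMPLIES 0) -> 1
  row 5 [0101]: (((0 AND 0) XOR 0) IMPLIES 0) -> 1
  row 6 [0110]: (((0 AND 1) XOR 1) IMPLIES 1) -> 1
  row 7 [0111]: (((0 AND 1) XOR 1) IMPLIES 1) -> 1
  row 8 [1000]: (((1 AND 0) XOR 0) IMPLIES 0) -> 1
  row 9 [1001]: (((1 AND 0) XOR 0) IMPLIES 0) -> 1
  row 10 [1010]: (((1 AND 1) XOR 1) IMPLIES 1) -> 1
  row 11 [1011]: (((1 AND 1) XOR 1) IMPLIES 1) -> 1
  row 12 [1100]: (((1 AND 0) XOR 0) IMPLIES 0) -> 1
  row 13 [1101]: (((1 AND 0) XOR 0) IMPLIES 0) -> 1
  row 14 [1110]: (((1 AND 1) XOR 1) IMPLIES 1) -> 1
  row 15 [1111]: (((1 AND 1) XOR 1) IMPLIES 1) -> 1
Full result column, 4 rows per line (P1,P2 fixed per line; P3,P4 runs 00..11 left to right):
  rows 0-3 [P1,P2=00]: 1111  = hex F
  rows 4-7 [P1,P2=01]: 1111  = hex F
  rows 8-11 [P1,P2=10]: 1111  = hex F
  rows 12-15 [P1,P2=11]: 1111  = hex F
Output column (row 0 .. row 15) = 1111111111111111
Output column grouped in 4s = 1111 1111 1111 1111 = 0xFFFF
Convert to decimal digit by digit (value = value*16 + digit):
  F -> 15
  15*16 + 15 (F) = 255
  255*16 + 15 (F) = 4095
  4095*16 + 15 (F) = 65535
Decimal = 65535

65535


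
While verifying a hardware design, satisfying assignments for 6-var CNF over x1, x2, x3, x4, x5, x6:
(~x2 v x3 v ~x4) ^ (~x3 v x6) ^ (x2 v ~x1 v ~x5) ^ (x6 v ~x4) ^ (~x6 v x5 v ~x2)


CNF with 5 clauses over 6 vars (64 assignments).
An assignment satisfies CNF iff every clause has >=1 true literal.
Check each row (bits = x1,x2,x3,x4,x5,x6; clause T/F shown):
  row 0 [000000]: clauses=TTTTT -> 1
  row 1 [000001]: clauses=TTTTT -> 1
  row 2 [000010]: clauses=TTTTT -> 1
  row 3 [000011]: clauses=TTTTT -> 1
  row 4 [000100]: clauses=TTTFT -> 0
  (every remaining row is evaluated the same way; all 64 results are listed next)
Full result column, 8 rows per line (x1,x2,x3 fixed per line; x4,x5,x6 runs 000..111 left to right):
  rows 0-7 [x1,x2,x3=000]: 11110101  (ones: 6)
  rows 8-15 [x1,x2,x3=001]: 01010101  (ones: 4)
  rows 16-23 [x1,x2,x3=010]: 10110000  (ones: 3)
  rows 24-31 [x1,x2,x3=011]: 00010001  (ones: 2)
  rows 32-39 [x1,x2,x3=100]: 11000100  (ones: 3)
  rows 40-47 [x1,x2,x3=101]: 01000100  (ones: 2)
  rows 48-55 [x1,x2,x3=110]: 10110000  (ones: 3)
  rows 56-63 [x1,x2,x3=111]: 00010001  (ones: 2)
Satisfying assignments = 6+4+3+2+3+2+3+2 = 25

25


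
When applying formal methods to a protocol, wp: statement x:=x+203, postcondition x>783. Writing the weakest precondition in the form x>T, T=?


Formula: wp(x:=E, P) = P[E/x] (substitute E for x in postcondition)
Step 1: Postcondition: x>783
Step 2: Substitute x+203 for x: x+203>783
Step 3: Solve for x: x > 783-203 = 580

580


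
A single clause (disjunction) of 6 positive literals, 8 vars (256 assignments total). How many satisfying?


Step 1: Total=2^8=256
Step 2: Unsat when all 6 false: 2^2=4
Step 3: Sat=256-4=252

252


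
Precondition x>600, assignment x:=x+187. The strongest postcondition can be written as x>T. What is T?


Formula: sp(P, x:=E) = exists old_x. (x = E[old_x/x]) AND P[old_x/x] (old_x is the value of x before the assignment; eliminate old_x by solving x = E[old_x/x] for old_x)
Step 1: Precondition P: x>600, i.e. old_x > 600
Step 2: Assignment gives x = old_x + 187, so old_x = x - 187
Step 3: Substitute into P: x - 187 > 600
Step 4: Simplify: x > 600+187 = 787

787


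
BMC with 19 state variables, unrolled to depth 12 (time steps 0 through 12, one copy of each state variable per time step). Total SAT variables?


BMC unrolls to depth k, creating one copy of each state var for steps 0..k.
Step count = 12 + 1 = 13 (steps 0 through 12)
Vars per step = 19
Total = 19 * 13 = 247

247


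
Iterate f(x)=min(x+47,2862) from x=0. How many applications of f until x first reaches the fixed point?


Step 1: x=0, cap=2862, increment=47
Step 2: x grows by 47 each step until capped at 2862; fixed point is x=2862
Step 3: iterations = ceil(2862/47) = 61

61


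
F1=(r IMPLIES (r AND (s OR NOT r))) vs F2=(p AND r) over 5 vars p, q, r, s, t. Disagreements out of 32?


F1 = (r IMPLIES (r AND (s OR NOT r)))
F2 = (p AND r)
Evaluate both on each of 32 rows (bits = p,q,r,s,t):
  row 0 [00000]: F1=1 F2=0 (differ) -> 1
  row 1 [00001]: F1=1 F2=0 (differ) -> 1
  row 2 [00010]: F1=1 F2=0 (differ) -> 1
  row 3 [00011]: F1=1 F2=0 (differ) -> 1
  row 4 [00100]: F1=0 F2=0 -> 0
  row 5 [00101]: F1=0 F2=0 -> 0
  row 6 [00110]: F1=1 F2=0 (differ) -> 1
  row 7 [00111]: F1=1 F2=0 (differ) -> 1
  row 8 [01000]: F1=1 F2=0 (differ) -> 1
  row 9 [01001]: F1=1 F2=0 (differ) -> 1
  row 10 [01010]: F1=1 F2=0 (differ) -> 1
  row 11 [01011]: F1=1 F2=0 (differ) -> 1
  row 12 [01100]: F1=0 F2=0 -> 0
  row 13 [01101]: F1=0 F2=0 -> 0
  row 14 [01110]: F1=1 F2=0 (differ) -> 1
  row 15 [01111]: F1=1 F2=0 (differ) -> 1
  row 16 [10000]: F1=1 F2=0 (differ) -> 1
  row 17 [10001]: F1=1 F2=0 (differ) -> 1
  row 18 [10010]: F1=1 F2=0 (differ) -> 1
  row 19 [10011]: F1=1 F2=0 (differ) -> 1
  row 20 [10100]: F1=0 F2=1 (differ) -> 1
  row 21 [10101]: F1=0 F2=1 (differ) -> 1
  row 22 [10110]: F1=1 F2=1 -> 0
  row 23 [10111]: F1=1 F2=1 -> 0
  row 24 [11000]: F1=1 F2=0 (differ) -> 1
  row 25 [11001]: F1=1 F2=0 (differ) -> 1
  row 26 [11010]: F1=1 F2=0 (differ) -> 1
  row 27 [11011]: F1=1 F2=0 (differ) -> 1
  row 28 [11100]: F1=0 F2=1 (differ) -> 1
  row 29 [11101]: F1=0 F2=1 (differ) -> 1
  row 30 [11110]: F1=1 F2=1 -> 0
  row 31 [11111]: F1=1 F2=1 -> 0
Full result column, 8 rows per line (p,q fixed per line; r,s,t runs 000..111 left to right):
  rows 0-7 [p,q=00]: 11110011  (ones: 6)
  rows 8-15 [p,q=01]: 11110011  (ones: 6)
  rows 16-23 [p,q=10]: 11111100  (ones: 6)
  rows 24-31 [p,q=11]: 11111100  (ones: 6)
Disagreements = 6+6+6+6 = 24

24


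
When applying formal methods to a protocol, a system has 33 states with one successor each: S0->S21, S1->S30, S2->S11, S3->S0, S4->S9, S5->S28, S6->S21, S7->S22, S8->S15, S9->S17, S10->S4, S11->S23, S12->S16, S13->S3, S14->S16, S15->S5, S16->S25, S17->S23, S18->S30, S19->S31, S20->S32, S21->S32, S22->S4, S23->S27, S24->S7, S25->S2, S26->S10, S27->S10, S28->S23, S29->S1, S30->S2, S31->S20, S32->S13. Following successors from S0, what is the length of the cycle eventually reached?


Trace from S0 until a state repeats:
  S0 -> S21 -> S32 -> S13 -> S3 -> S0
S0 first seen at step 0, revisited at step 5.
Cycle length = 5 - 0 = 5

5


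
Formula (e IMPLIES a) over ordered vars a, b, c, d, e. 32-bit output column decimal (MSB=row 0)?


Formula: (e IMPLIES a) over a, b, c, d, e (32 rows)
Evaluate each row (bits = a,b,c,d,e, MSB first):
  row 0 [00000]: (0 IMPLIES 0) -> 1
  row 1 [00001]: (1 IMPLIES 0) -> 0
  row 2 [00010]: (0 IMPLIES 0) -> 1
  row 3 [00011]: (1 IMPLIES 0) -> 0
  row 4 [00100]: (0 IMPLIES 0) -> 1
  row 5 [00101]: (1 IMPLIES 0) -> 0
  row 6 [00110]: (0 IMPLIES 0) -> 1
  row 7 [00111]: (1 IMPLIES 0) -> 0
  row 8 [01000]: (0 IMPLIES 0) -> 1
  row 9 [01001]: (1 IMPLIES 0) -> 0
  row 10 [01010]: (0 IMPLIES 0) -> 1
  row 11 [01011]: (1 IMPLIES 0) -> 0
  row 12 [01100]: (0 IMPLIES 0) -> 1
  row 13 [01101]: (1 IMPLIES 0) -> 0
  row 14 [01110]: (0 IMPLIES 0) -> 1
  row 15 [01111]: (1 IMPLIES 0) -> 0
  row 16 [10000]: (0 IMPLIES 1) -> 1
  row 17 [10001]: (1 IMPLIES 1) -> 1
  row 18 [10010]: (0 IMPLIES 1) -> 1
  row 19 [10011]: (1 IMPLIES 1) -> 1
  row 20 [10100]: (0 IMPLIES 1) -> 1
  row 21 [10101]: (1 IMPLIES 1) -> 1
  row 22 [10110]: (0 IMPLIES 1) -> 1
  row 23 [10111]: (1 IMPLIES 1) -> 1
  row 24 [11000]: (0 IMPLIES 1) -> 1
  row 25 [11001]: (1 IMPLIES 1) -> 1
  row 26 [11010]: (0 IMPLIES 1) -> 1
  row 27 [11011]: (1 IMPLIES 1) -> 1
  row 28 [11100]: (0 IMPLIES 1) -> 1
  row 29 [11101]: (1 IMPLIES 1) -> 1
  row 30 [11110]: (0 IMPLIES 1) -> 1
  row 31 [11111]: (1 IMPLIES 1) -> 1
Full result column, 4 rows per line (a,b,c fixed per line; d,e runs 00..11 left to right):
  rows 0-3 [a,b,c=000]: 1010  = hex A
  rows 4-7 [a,b,c=001]: 1010  = hex A
  rows 8-11 [a,b,c=010]: 1010  = hex A
  rows 12-15 [a,b,c=011]: 1010  = hex A
  rows 16-19 [a,b,c=100]: 1111  = hex F
  rows 20-23 [a,b,c=101]: 1111  = hex F
  rows 24-27 [a,b,c=110]: 1111  = hex F
  rows 28-31 [a,b,c=111]: 1111  = hex F
Output column (row 0 .. row 31) = 10101010101010101111111111111111
Output column grouped in 4s = 1010 1010 1010 1010 1111 1111 1111 1111 = 0xAAAAFFFF
Convert to decimal digit by digit (value = value*16 + digit):
  A -> 10
  10*16 + 10 (A) = 170
  170*16 + 10 (A) = 2730
  2730*16 + 10 (A) = 43690
  43690*16 + 15 (F) = 699055
  699055*16 + 15 (F) = 11184895
  11184895*16 + 15 (F) = 178958335
  178958335*16 + 15 (F) = 2863333375
Decimal = 2863333375

2863333375


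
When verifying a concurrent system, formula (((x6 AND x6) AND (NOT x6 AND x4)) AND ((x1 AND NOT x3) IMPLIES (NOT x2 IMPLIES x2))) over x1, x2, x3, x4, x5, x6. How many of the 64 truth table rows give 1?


Formula: (((x6 AND x6) AND (NOT x6 AND x4)) AND ((x1 AND NOT x3) IMPLIES (NOT x2 IMPLIES x2))) over 6 vars (64 rows)
Evaluate each row (x1, x2, x3, x4, x5, x6 as bits, MSB first):
  row 0 [000000]: (((0 AND 0) AND (NOT 0 AND 0)) AND ((0 AND NOT 0) IMPLIES (NOT 0 IMPLIES 0))) -> 0
  row 1 [000001]: (((1 AND 1) AND (NOT 1 AND 0)) AND ((0 AND NOT 0) IMPLIES (NOT 0 IMPLIES 0))) -> 0
  row 2 [000010]: (((0 AND 0) AND (NOT 0 AND 0)) AND ((0 AND NOT 0) IMPLIES (NOT 0 IMPLIES 0))) -> 0
  row 3 [000011]: (((1 AND 1) AND (NOT 1 AND 0)) AND ((0 AND NOT 0) IMPLIES (NOT 0 IMPLIES 0))) -> 0
  row 4 [000100]: (((0 AND 0) AND (NOT 0 AND 1)) AND ((0 AND NOT 0) IMPLIES (NOT 0 IMPLIES 0))) -> 0
  (every remaining row is evaluated the same way; all 64 results are listed next)
Full result column, 8 rows per line (x1,x2,x3 fixed per line; x4,x5,x6 runs 000..111 left to right):
  rows 0-7 [x1,x2,x3=000]: 00000000  (ones: 0)
  rows 8-15 [x1,x2,x3=001]: 00000000  (ones: 0)
  rows 16-23 [x1,x2,x3=010]: 00000000  (ones: 0)
  rows 24-31 [x1,x2,x3=011]: 00000000  (ones: 0)
  rows 32-39 [x1,x2,x3=100]: 00000000  (ones: 0)
  rows 40-47 [x1,x2,x3=101]: 00000000  (ones: 0)
  rows 48-55 [x1,x2,x3=110]: 00000000  (ones: 0)
  rows 56-63 [x1,x2,x3=111]: 00000000  (ones: 0)
Count of 1-rows = 0+0+0+0+0+0+0+0 = 0

0


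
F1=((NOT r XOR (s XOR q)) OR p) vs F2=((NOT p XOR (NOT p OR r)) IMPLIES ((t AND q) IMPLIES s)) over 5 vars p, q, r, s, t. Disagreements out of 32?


F1 = ((NOT r XOR (s XOR q)) OR p)
F2 = ((NOT p XOR (NOT p OR r)) IMPLIES ((t AND q) IMPLIES s))
Evaluate both on each of 32 rows (bits = p,q,r,s,t):
  row 0 [00000]: F1=1 F2=1 -> 0
  row 1 [00001]: F1=1 F2=1 -> 0
  row 2 [00010]: F1=0 F2=1 (differ) -> 1
  row 3 [00011]: F1=0 F2=1 (differ) -> 1
  row 4 [00100]: F1=0 F2=1 (differ) -> 1
  row 5 [00101]: F1=0 F2=1 (differ) -> 1
  row 6 [00110]: F1=1 F2=1 -> 0
  row 7 [00111]: F1=1 F2=1 -> 0
  row 8 [01000]: F1=0 F2=1 (differ) -> 1
  row 9 [01001]: F1=0 F2=1 (differ) -> 1
  row 10 [01010]: F1=1 F2=1 -> 0
  row 11 [01011]: F1=1 F2=1 -> 0
  row 12 [01100]: F1=1 F2=1 -> 0
  row 13 [01101]: F1=1 F2=1 -> 0
  row 14 [01110]: F1=0 F2=1 (differ) -> 1
  row 15 [01111]: F1=0 F2=1 (differ) -> 1
  row 16 [10000]: F1=1 F2=1 -> 0
  row 17 [10001]: F1=1 F2=1 -> 0
  row 18 [10010]: F1=1 F2=1 -> 0
  row 19 [10011]: F1=1 F2=1 -> 0
  row 20 [10100]: F1=1 F2=1 -> 0
  row 21 [10101]: F1=1 F2=1 -> 0
  row 22 [10110]: F1=1 F2=1 -> 0
  row 23 [10111]: F1=1 F2=1 -> 0
  row 24 [11000]: F1=1 F2=1 -> 0
  row 25 [11001]: F1=1 F2=1 -> 0
  row 26 [11010]: F1=1 F2=1 -> 0
  row 27 [11011]: F1=1 F2=1 -> 0
  row 28 [11100]: F1=1 F2=1 -> 0
  row 29 [11101]: F1=1 F2=0 (differ) -> 1
  row 30 [11110]: F1=1 F2=1 -> 0
  row 31 [11111]: F1=1 F2=1 -> 0
Full result column, 8 rows per line (p,q fixed per line; r,s,t runs 000..111 left to right):
  rows 0-7 [p,q=00]: 00111100  (ones: 4)
  rows 8-15 [p,q=01]: 11000011  (ones: 4)
  rows 16-23 [p,q=10]: 00000000  (ones: 0)
  rows 24-31 [p,q=11]: 00000100  (ones: 1)
Disagreements = 4+4+0+1 = 9

9


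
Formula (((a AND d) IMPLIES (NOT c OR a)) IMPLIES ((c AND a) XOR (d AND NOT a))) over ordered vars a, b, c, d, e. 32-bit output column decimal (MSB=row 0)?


Formula: (((a AND d) IMPLIES (NOT c OR a)) IMPLIES ((c AND a) XOR (d AND NOT a))) over a, b, c, d, e (32 rows)
Evaluate each row (bits = a,b,c,d,e, MSB first):
  row 0 [00000]: (((0 AND 0) IMPLIES (NOT 0 OR 0)) IMPLIES ((0 AND 0) XOR (0 AND NOT 0))) -> 0
  row 1 [00001]: (((0 AND 0) IMPLIES (NOT 0 OR 0)) IMPLIES ((0 AND 0) XOR (0 AND NOT 0))) -> 0
  row 2 [00010]: (((0 AND 1) IMPLIES (NOT 0 OR 0)) IMPLIES ((0 AND 0) XOR (1 AND NOT 0))) -> 1
  row 3 [00011]: (((0 AND 1) IMPLIES (NOT 0 OR 0)) IMPLIES ((0 AND 0) XOR (1 AND NOT 0))) -> 1
  row 4 [00100]: (((0 AND 0) IMPLIES (NOT 1 OR 0)) IMPLIES ((1 AND 0) XOR (0 AND NOT 0))) -> 0
  row 5 [00101]: (((0 AND 0) IMPLIES (NOT 1 OR 0)) IMPLIES ((1 AND 0) XOR (0 AND NOT 0))) -> 0
  row 6 [00110]: (((0 AND 1) IMPLIES (NOT 1 OR 0)) IMPLIES ((1 AND 0) XOR (1 AND NOT 0))) -> 1
  row 7 [00111]: (((0 AND 1) IMPLIES (NOT 1 OR 0)) IMPLIES ((1 AND 0) XOR (1 AND NOT 0))) -> 1
  row 8 [01000]: (((0 AND 0) IMPLIES (NOT 0 OR 0)) IMPLIES ((0 AND 0) XOR (0 AND NOT 0))) -> 0
  row 9 [01001]: (((0 AND 0) IMPLIES (NOT 0 OR 0)) IMPLIES ((0 AND 0) XOR (0 AND NOT 0))) -> 0
  row 10 [01010]: (((0 AND 1) IMPLIES (NOT 0 OR 0)) IMPLIES ((0 AND 0) XOR (1 AND NOT 0))) -> 1
  row 11 [01011]: (((0 AND 1) IMPLIES (NOT 0 OR 0)) IMPLIES ((0 AND 0) XOR (1 AND NOT 0))) -> 1
  row 12 [01100]: (((0 AND 0) IMPLIES (NOT 1 OR 0)) IMPLIES ((1 AND 0) XOR (0 AND NOT 0))) -> 0
  row 13 [01101]: (((0 AND 0) IMPLIES (NOT 1 OR 0)) IMPLIES ((1 AND 0) XOR (0 AND NOT 0))) -> 0
  row 14 [01110]: (((0 AND 1) IMPLIES (NOT 1 OR 0)) IMPLIES ((1 AND 0) XOR (1 AND NOT 0))) -> 1
  row 15 [01111]: (((0 AND 1) IMPLIES (NOT 1 OR 0)) IMPLIES ((1 AND 0) XOR (1 AND NOT 0))) -> 1
  row 16 [10000]: (((1 AND 0) IMPLIES (NOT 0 OR 1)) IMPLIES ((0 AND 1) XOR (0 AND NOT 1))) -> 0
  row 17 [10001]: (((1 AND 0) IMPLIES (NOT 0 OR 1)) IMPLIES ((0 AND 1) XOR (0 AND NOT 1))) -> 0
  row 18 [10010]: (((1 AND 1) IMPLIES (NOT 0 OR 1)) IMPLIES ((0 AND 1) XOR (1 AND NOT 1))) -> 0
  row 19 [10011]: (((1 AND 1) IMPLIES (NOT 0 OR 1)) IMPLIES ((0 AND 1) XOR (1 AND NOT 1))) -> 0
  row 20 [10100]: (((1 AND 0) IMPLIES (NOT 1 OR 1)) IMPLIES ((1 AND 1) XOR (0 AND NOT 1))) -> 1
  row 21 [10101]: (((1 AND 0) IMPLIES (NOT 1 OR 1)) IMPLIES ((1 AND 1) XOR (0 AND NOT 1))) -> 1
  row 22 [10110]: (((1 AND 1) IMPLIES (NOT 1 OR 1)) IMPLIES ((1 AND 1) XOR (1 AND NOT 1))) -> 1
  row 23 [10111]: (((1 AND 1) IMPLIES (NOT 1 OR 1)) IMPLIES ((1 AND 1) XOR (1 AND NOT 1))) -> 1
  row 24 [11000]: (((1 AND 0) IMPLIES (NOT 0 OR 1)) IMPLIES ((0 AND 1) XOR (0 AND NOT 1))) -> 0
  row 25 [11001]: (((1 AND 0) IMPLIES (NOT 0 OR 1)) IMPLIES ((0 AND 1) XOR (0 AND NOT 1))) -> 0
  row 26 [11010]: (((1 AND 1) IMPLIES (NOT 0 OR 1)) IMPLIES ((0 AND 1) XOR (1 AND NOT 1))) -> 0
  row 27 [11011]: (((1 AND 1) IMPLIES (NOT 0 OR 1)) IMPLIES ((0 AND 1) XOR (1 AND NOT 1))) -> 0
  row 28 [11100]: (((1 AND 0) IMPLIES (NOT 1 OR 1)) IMPLIES ((1 AND 1) XOR (0 AND NOT 1))) -> 1
  row 29 [11101]: (((1 AND 0) IMPLIES (NOT 1 OR 1)) IMPLIES ((1 AND 1) XOR (0 AND NOT 1))) -> 1
  row 30 [11110]: (((1 AND 1) IMPLIES (NOT 1 OR 1)) IMPLIES ((1 AND 1) XOR (1 AND NOT 1))) -> 1
  row 31 [11111]: (((1 AND 1) IMPLIES (NOT 1 OR 1)) IMPLIES ((1 AND 1) XOR (1 AND NOT 1))) -> 1
Full result column, 4 rows per line (a,b,c fixed per line; d,e runs 00..11 left to right):
  rows 0-3 [a,b,c=000]: 0011  = hex 3
  rows 4-7 [a,b,c=001]: 0011  = hex 3
  rows 8-11 [a,b,c=010]: 0011  = hex 3
  rows 12-15 [a,b,c=011]: 0011  = hex 3
  rows 16-19 [a,b,c=100]: 0000  = hex 0
  rows 20-23 [a,b,c=101]: 1111  = hex F
  rows 24-27 [a,b,c=110]: 0000  = hex 0
  rows 28-31 [a,b,c=111]: 1111  = hex F
Output column (row 0 .. row 31) = 00110011001100110000111100001111
Output column grouped in 4s = 0011 0011 0011 0011 0000 1111 0000 1111 = 0x33330F0F
Convert to decimal digit by digit (value = value*16 + digit):
  3 -> 3
  3*16 + 3 = 51
  51*16 + 3 = 819
  819*16 + 3 = 13107
  13107*16 + 0 = 209712
  209712*16 + 15 (F) = 3355407
  3355407*16 + 0 = 53686512
  53686512*16 + 15 (F) = 858984207
Decimal = 858984207

858984207
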